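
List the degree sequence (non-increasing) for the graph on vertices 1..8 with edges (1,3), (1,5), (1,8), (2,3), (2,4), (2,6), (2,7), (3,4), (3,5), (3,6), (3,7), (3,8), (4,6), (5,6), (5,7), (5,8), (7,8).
[7, 5, 4, 4, 4, 4, 3, 3] (degrees: deg(1)=3, deg(2)=4, deg(3)=7, deg(4)=3, deg(5)=5, deg(6)=4, deg(7)=4, deg(8)=4)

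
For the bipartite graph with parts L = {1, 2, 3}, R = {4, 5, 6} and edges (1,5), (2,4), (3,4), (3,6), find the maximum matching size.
3 (matching: (1,5), (2,4), (3,6); upper bound min(|L|,|R|) = min(3,3) = 3)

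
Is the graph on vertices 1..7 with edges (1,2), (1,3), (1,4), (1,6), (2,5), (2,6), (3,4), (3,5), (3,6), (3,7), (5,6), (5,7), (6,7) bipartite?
No (odd cycle of length 3: 3 -> 1 -> 4 -> 3)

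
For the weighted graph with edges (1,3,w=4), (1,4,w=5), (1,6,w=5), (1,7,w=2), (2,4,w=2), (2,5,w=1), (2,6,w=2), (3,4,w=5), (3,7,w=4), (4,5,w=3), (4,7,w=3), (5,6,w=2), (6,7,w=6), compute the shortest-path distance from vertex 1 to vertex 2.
7 (path: 1 -> 4 -> 2; weights 5 + 2 = 7)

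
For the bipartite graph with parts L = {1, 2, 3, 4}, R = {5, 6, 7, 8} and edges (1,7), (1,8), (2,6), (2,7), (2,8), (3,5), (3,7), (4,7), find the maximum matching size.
4 (matching: (1,8), (2,6), (3,5), (4,7); upper bound min(|L|,|R|) = min(4,4) = 4)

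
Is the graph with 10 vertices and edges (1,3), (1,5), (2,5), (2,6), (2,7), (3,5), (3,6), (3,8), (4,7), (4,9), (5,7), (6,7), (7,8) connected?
No, it has 2 components: {1, 2, 3, 4, 5, 6, 7, 8, 9}, {10}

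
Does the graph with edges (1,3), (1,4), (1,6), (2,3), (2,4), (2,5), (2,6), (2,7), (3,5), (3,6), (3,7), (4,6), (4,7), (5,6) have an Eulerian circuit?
No (6 vertices have odd degree: {1, 2, 3, 5, 6, 7}; Eulerian circuit requires 0)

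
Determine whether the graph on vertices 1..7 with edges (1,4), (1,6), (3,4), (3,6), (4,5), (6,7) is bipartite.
Yes. Partition: {1, 2, 3, 5, 7}, {4, 6}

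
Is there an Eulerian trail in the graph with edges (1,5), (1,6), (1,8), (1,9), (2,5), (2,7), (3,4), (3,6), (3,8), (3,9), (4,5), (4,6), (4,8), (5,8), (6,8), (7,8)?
Yes — and in fact it has an Eulerian circuit (the graph is connected and all 9 vertices have even degree)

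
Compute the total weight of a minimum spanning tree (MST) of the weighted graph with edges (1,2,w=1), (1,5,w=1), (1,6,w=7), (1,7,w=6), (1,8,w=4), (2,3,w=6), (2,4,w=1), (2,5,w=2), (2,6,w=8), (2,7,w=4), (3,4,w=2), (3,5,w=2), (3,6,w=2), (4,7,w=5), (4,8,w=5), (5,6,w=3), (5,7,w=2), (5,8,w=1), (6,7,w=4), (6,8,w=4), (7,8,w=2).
10 (MST edges: (1,2,w=1), (1,5,w=1), (2,4,w=1), (3,4,w=2), (3,6,w=2), (5,7,w=2), (5,8,w=1); sum of weights 1 + 1 + 1 + 2 + 2 + 2 + 1 = 10)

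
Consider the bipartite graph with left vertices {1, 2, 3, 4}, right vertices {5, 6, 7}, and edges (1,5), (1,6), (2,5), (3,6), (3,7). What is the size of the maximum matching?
3 (matching: (1,6), (2,5), (3,7); upper bound min(|L|,|R|) = min(4,3) = 3)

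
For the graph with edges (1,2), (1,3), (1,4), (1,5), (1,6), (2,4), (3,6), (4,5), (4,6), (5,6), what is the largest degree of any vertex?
5 (attained at vertex 1)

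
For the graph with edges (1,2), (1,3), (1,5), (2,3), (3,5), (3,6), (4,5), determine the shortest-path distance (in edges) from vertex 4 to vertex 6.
3 (path: 4 -> 5 -> 3 -> 6, 3 edges)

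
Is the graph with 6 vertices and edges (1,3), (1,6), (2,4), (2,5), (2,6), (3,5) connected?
Yes (BFS from 1 visits [1, 3, 6, 5, 2, 4] — all 6 vertices reached)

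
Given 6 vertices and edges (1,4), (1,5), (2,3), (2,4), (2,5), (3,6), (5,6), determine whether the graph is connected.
Yes (BFS from 1 visits [1, 4, 5, 2, 6, 3] — all 6 vertices reached)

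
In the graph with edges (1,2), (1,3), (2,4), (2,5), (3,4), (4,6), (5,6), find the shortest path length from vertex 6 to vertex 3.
2 (path: 6 -> 4 -> 3, 2 edges)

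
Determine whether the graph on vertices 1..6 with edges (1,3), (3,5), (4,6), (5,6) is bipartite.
Yes. Partition: {1, 2, 4, 5}, {3, 6}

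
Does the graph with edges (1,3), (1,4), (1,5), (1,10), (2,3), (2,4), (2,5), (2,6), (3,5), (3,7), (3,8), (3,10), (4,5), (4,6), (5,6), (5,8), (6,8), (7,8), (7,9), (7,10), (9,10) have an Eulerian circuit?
Yes (the graph is connected and all 10 vertices have even degree)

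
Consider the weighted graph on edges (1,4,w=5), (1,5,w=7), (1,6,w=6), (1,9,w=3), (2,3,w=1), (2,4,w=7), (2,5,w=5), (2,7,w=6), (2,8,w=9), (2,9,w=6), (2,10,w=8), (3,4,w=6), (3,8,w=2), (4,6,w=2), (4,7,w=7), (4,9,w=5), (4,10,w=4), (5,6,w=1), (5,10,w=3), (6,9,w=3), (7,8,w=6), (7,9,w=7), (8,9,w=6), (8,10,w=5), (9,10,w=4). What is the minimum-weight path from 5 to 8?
8 (path: 5 -> 10 -> 8; weights 3 + 5 = 8)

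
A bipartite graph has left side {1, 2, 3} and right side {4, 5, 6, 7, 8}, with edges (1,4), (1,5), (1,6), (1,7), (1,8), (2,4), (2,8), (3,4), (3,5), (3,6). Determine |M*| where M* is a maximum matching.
3 (matching: (1,7), (2,8), (3,6); upper bound min(|L|,|R|) = min(3,5) = 3)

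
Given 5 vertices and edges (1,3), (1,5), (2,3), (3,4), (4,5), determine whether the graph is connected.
Yes (BFS from 1 visits [1, 3, 5, 2, 4] — all 5 vertices reached)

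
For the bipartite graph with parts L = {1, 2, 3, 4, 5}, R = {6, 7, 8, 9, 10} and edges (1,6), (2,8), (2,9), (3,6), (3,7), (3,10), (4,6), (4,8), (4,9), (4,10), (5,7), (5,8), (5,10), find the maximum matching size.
5 (matching: (1,6), (2,9), (3,10), (4,8), (5,7); upper bound min(|L|,|R|) = min(5,5) = 5)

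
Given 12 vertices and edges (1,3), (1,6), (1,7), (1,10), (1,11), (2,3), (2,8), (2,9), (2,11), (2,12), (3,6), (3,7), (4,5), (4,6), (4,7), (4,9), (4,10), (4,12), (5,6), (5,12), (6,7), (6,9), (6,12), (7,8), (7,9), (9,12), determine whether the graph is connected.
Yes (BFS from 1 visits [1, 3, 6, 7, 10, 11, 2, 4, 5, 9, 12, 8] — all 12 vertices reached)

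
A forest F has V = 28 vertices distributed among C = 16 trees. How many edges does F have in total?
12 (Each of the 16 component trees on V_i vertices has V_i - 1 edges; summing gives V - C = 28 - 16 = 12)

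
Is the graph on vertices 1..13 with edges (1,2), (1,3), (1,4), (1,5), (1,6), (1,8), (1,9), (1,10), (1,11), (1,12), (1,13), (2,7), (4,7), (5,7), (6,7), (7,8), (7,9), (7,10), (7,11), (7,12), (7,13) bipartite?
Yes. Partition: {1, 7}, {2, 3, 4, 5, 6, 8, 9, 10, 11, 12, 13}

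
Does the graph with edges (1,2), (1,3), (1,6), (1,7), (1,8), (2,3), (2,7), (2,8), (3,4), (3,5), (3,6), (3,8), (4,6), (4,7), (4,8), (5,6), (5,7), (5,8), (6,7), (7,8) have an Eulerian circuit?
No (2 vertices have odd degree: {1, 6}; Eulerian circuit requires 0)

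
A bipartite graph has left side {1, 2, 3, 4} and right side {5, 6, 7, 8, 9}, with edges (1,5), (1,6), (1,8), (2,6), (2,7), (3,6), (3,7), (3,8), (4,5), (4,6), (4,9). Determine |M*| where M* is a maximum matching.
4 (matching: (1,8), (2,7), (3,6), (4,9); upper bound min(|L|,|R|) = min(4,5) = 4)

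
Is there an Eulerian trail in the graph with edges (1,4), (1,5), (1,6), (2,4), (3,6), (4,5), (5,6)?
No (6 vertices have odd degree: {1, 2, 3, 4, 5, 6}; Eulerian path requires 0 or 2)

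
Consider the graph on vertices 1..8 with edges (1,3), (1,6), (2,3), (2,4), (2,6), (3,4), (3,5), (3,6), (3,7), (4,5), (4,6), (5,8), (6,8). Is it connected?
Yes (BFS from 1 visits [1, 3, 6, 2, 4, 5, 7, 8] — all 8 vertices reached)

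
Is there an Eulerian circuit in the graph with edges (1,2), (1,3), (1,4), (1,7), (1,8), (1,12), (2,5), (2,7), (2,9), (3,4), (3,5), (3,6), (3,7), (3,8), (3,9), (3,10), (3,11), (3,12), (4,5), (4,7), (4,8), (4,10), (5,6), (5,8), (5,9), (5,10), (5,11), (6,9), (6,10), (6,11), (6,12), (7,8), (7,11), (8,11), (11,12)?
Yes (the graph is connected and all 12 vertices have even degree)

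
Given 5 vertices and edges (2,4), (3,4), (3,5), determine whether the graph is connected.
No, it has 2 components: {1}, {2, 3, 4, 5}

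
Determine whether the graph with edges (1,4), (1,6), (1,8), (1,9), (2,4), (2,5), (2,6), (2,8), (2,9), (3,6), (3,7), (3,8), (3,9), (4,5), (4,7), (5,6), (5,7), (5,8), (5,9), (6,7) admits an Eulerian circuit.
No (2 vertices have odd degree: {2, 6}; Eulerian circuit requires 0)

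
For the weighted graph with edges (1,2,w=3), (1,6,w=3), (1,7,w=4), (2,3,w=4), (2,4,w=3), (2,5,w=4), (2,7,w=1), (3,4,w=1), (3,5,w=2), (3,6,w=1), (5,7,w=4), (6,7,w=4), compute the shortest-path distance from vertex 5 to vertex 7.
4 (path: 5 -> 7; weights 4 = 4)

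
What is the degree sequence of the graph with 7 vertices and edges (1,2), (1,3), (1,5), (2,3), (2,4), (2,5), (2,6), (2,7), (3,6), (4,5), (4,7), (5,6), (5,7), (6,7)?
[6, 5, 4, 4, 3, 3, 3] (degrees: deg(1)=3, deg(2)=6, deg(3)=3, deg(4)=3, deg(5)=5, deg(6)=4, deg(7)=4)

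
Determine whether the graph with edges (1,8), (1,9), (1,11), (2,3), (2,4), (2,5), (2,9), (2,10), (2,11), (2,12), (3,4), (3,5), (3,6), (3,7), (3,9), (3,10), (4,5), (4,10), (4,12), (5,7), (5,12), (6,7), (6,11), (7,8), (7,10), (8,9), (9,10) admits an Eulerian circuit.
No (12 vertices have odd degree: {1, 2, 3, 4, 5, 6, 7, 8, 9, 10, 11, 12}; Eulerian circuit requires 0)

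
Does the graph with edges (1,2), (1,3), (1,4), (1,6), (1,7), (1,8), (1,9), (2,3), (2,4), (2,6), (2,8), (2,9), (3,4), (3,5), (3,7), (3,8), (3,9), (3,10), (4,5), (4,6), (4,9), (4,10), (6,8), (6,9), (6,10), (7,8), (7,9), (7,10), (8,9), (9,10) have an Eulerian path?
No (4 vertices have odd degree: {1, 4, 7, 10}; Eulerian path requires 0 or 2)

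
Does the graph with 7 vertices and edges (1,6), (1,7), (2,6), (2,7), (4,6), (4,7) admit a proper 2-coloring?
Yes. Partition: {1, 2, 3, 4, 5}, {6, 7}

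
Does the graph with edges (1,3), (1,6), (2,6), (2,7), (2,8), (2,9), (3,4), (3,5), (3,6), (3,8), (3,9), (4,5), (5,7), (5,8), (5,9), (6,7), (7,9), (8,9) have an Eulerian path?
Yes (the graph is connected and exactly 2 vertices have odd degree: {5, 9}; any Eulerian path must start and end at those)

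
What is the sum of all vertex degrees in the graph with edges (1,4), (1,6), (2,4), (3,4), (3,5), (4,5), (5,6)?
14 (handshake: sum of degrees = 2|E| = 2 x 7 = 14)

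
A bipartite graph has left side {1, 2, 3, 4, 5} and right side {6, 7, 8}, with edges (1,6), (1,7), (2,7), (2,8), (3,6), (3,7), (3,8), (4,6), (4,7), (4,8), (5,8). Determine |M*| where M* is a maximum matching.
3 (matching: (1,7), (2,8), (3,6); upper bound min(|L|,|R|) = min(5,3) = 3)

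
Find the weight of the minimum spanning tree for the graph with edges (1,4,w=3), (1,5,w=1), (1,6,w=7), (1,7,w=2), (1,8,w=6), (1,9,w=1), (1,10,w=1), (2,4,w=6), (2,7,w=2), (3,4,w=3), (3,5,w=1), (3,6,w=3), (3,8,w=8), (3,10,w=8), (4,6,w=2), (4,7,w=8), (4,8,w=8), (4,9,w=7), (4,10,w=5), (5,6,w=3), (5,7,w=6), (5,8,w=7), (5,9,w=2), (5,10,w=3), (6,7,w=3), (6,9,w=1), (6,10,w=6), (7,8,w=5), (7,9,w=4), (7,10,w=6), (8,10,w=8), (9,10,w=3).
16 (MST edges: (1,5,w=1), (1,7,w=2), (1,9,w=1), (1,10,w=1), (2,7,w=2), (3,5,w=1), (4,6,w=2), (6,9,w=1), (7,8,w=5); sum of weights 1 + 2 + 1 + 1 + 2 + 1 + 2 + 1 + 5 = 16)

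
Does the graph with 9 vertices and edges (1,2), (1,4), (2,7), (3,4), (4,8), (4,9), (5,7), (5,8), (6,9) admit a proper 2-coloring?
Yes. Partition: {1, 3, 7, 8, 9}, {2, 4, 5, 6}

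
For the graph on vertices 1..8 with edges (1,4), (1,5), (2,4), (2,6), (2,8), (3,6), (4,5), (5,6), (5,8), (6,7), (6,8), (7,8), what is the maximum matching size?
4 (matching: (1,5), (2,4), (3,6), (7,8); upper bound floor(n/2) = floor(8/2) = 4)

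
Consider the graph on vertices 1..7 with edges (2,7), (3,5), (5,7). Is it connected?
No, it has 4 components: {1}, {2, 3, 5, 7}, {4}, {6}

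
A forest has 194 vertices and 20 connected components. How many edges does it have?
174 (Each of the 20 component trees on V_i vertices has V_i - 1 edges; summing gives V - C = 194 - 20 = 174)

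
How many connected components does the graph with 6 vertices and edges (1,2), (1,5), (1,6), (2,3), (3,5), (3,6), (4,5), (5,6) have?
1 (components: {1, 2, 3, 4, 5, 6})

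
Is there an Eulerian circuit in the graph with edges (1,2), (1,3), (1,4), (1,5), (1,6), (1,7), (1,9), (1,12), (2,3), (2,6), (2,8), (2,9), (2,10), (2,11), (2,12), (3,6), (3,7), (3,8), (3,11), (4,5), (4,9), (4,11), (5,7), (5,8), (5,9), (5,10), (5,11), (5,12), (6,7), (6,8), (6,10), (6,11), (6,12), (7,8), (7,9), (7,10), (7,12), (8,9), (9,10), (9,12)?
No (2 vertices have odd degree: {10, 11}; Eulerian circuit requires 0)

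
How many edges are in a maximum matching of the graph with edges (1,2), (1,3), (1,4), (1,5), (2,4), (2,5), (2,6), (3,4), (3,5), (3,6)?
3 (matching: (1,5), (2,6), (3,4); upper bound floor(n/2) = floor(6/2) = 3)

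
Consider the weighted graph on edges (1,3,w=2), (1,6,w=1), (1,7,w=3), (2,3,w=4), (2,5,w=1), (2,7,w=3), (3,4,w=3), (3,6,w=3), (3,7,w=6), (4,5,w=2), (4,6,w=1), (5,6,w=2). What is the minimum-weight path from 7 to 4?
5 (path: 7 -> 1 -> 6 -> 4; weights 3 + 1 + 1 = 5)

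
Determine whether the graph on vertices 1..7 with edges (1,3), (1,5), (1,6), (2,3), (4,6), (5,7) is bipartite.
Yes. Partition: {1, 2, 4, 7}, {3, 5, 6}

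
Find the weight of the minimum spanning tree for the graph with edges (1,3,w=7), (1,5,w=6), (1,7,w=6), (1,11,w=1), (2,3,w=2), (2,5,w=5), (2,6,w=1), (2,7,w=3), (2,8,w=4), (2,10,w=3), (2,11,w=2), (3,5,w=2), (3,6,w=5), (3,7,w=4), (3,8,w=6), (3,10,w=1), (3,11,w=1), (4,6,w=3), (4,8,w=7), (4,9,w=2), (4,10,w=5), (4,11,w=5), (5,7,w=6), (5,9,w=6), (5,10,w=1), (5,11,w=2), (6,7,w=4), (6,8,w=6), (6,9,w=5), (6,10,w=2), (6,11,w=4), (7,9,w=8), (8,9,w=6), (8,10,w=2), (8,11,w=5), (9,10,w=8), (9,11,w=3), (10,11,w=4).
17 (MST edges: (1,11,w=1), (2,3,w=2), (2,6,w=1), (2,7,w=3), (3,10,w=1), (3,11,w=1), (4,6,w=3), (4,9,w=2), (5,10,w=1), (8,10,w=2); sum of weights 1 + 2 + 1 + 3 + 1 + 1 + 3 + 2 + 1 + 2 = 17)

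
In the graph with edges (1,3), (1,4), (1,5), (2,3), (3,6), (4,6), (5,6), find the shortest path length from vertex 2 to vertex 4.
3 (path: 2 -> 3 -> 1 -> 4, 3 edges)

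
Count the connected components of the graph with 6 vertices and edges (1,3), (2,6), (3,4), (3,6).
2 (components: {1, 2, 3, 4, 6}, {5})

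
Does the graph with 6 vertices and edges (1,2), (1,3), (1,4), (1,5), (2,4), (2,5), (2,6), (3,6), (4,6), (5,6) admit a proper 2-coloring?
No (odd cycle of length 3: 2 -> 1 -> 5 -> 2)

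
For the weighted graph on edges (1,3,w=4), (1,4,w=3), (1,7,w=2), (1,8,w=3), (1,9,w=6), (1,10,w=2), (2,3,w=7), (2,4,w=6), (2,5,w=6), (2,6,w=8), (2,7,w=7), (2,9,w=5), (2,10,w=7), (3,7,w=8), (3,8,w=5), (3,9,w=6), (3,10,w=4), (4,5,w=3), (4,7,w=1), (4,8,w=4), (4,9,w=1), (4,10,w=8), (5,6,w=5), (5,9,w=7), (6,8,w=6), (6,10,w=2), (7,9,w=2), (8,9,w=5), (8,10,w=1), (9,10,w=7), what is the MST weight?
21 (MST edges: (1,3,w=4), (1,7,w=2), (1,10,w=2), (2,9,w=5), (4,5,w=3), (4,7,w=1), (4,9,w=1), (6,10,w=2), (8,10,w=1); sum of weights 4 + 2 + 2 + 5 + 3 + 1 + 1 + 2 + 1 = 21)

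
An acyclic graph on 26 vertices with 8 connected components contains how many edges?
18 (Each of the 8 component trees on V_i vertices has V_i - 1 edges; summing gives V - C = 26 - 8 = 18)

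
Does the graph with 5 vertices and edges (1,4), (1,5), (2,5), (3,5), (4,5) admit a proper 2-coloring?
No (odd cycle of length 3: 4 -> 1 -> 5 -> 4)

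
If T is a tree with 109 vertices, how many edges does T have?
108 (A tree on V vertices has V - 1 edges, so 109 - 1 = 108)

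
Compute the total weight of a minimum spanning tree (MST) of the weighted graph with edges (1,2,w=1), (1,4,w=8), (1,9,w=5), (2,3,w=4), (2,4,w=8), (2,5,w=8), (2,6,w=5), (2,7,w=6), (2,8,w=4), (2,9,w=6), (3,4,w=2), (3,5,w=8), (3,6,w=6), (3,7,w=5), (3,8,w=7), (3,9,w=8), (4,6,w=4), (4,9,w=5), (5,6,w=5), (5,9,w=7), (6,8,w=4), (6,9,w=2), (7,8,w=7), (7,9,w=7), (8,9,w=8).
27 (MST edges: (1,2,w=1), (2,3,w=4), (2,8,w=4), (3,4,w=2), (3,7,w=5), (4,6,w=4), (5,6,w=5), (6,9,w=2); sum of weights 1 + 4 + 4 + 2 + 5 + 4 + 5 + 2 = 27)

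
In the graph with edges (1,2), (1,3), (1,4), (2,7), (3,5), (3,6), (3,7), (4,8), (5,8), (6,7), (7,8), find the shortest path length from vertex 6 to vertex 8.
2 (path: 6 -> 7 -> 8, 2 edges)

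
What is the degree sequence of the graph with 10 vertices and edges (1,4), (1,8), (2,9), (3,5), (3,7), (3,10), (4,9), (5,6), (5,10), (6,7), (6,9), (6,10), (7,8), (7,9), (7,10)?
[5, 4, 4, 4, 3, 3, 2, 2, 2, 1] (degrees: deg(1)=2, deg(2)=1, deg(3)=3, deg(4)=2, deg(5)=3, deg(6)=4, deg(7)=5, deg(8)=2, deg(9)=4, deg(10)=4)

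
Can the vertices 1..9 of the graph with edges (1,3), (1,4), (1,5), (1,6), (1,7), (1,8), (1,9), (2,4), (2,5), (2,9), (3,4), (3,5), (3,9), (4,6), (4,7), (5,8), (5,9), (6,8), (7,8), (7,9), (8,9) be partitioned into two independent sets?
No (odd cycle of length 3: 5 -> 1 -> 8 -> 5)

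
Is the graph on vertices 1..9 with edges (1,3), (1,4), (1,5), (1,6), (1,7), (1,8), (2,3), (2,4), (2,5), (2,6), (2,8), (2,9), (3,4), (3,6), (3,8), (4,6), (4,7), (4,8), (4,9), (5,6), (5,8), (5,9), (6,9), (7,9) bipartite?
No (odd cycle of length 3: 5 -> 1 -> 6 -> 5)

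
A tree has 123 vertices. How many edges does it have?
122 (A tree on V vertices has V - 1 edges, so 123 - 1 = 122)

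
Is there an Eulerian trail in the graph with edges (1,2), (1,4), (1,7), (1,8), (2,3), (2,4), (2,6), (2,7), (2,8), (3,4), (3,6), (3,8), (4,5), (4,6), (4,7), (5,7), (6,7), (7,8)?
Yes — and in fact it has an Eulerian circuit (the graph is connected and all 8 vertices have even degree)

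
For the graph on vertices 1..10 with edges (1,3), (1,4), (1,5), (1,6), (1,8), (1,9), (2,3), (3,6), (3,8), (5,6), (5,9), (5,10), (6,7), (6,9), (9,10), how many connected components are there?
1 (components: {1, 2, 3, 4, 5, 6, 7, 8, 9, 10})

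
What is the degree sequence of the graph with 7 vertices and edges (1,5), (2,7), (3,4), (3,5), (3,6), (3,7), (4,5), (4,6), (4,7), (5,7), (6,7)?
[5, 4, 4, 4, 3, 1, 1] (degrees: deg(1)=1, deg(2)=1, deg(3)=4, deg(4)=4, deg(5)=4, deg(6)=3, deg(7)=5)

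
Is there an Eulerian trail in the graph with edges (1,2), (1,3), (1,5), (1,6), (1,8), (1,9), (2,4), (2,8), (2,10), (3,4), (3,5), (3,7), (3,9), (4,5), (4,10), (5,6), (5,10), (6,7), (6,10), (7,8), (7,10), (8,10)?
Yes (the graph is connected and exactly 2 vertices have odd degree: {3, 5}; any Eulerian path must start and end at those)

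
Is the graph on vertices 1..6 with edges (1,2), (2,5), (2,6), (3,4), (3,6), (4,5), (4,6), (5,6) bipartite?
No (odd cycle of length 3: 5 -> 2 -> 6 -> 5)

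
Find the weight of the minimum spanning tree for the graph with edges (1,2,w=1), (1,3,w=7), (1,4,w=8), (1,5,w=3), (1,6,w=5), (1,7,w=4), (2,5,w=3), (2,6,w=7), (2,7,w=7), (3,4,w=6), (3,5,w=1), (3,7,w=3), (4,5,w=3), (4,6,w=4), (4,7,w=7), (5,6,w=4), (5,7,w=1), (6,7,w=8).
13 (MST edges: (1,2,w=1), (1,5,w=3), (3,5,w=1), (4,5,w=3), (4,6,w=4), (5,7,w=1); sum of weights 1 + 3 + 1 + 3 + 4 + 1 = 13)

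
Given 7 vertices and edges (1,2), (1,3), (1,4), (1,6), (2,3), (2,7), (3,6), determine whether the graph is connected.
No, it has 2 components: {1, 2, 3, 4, 6, 7}, {5}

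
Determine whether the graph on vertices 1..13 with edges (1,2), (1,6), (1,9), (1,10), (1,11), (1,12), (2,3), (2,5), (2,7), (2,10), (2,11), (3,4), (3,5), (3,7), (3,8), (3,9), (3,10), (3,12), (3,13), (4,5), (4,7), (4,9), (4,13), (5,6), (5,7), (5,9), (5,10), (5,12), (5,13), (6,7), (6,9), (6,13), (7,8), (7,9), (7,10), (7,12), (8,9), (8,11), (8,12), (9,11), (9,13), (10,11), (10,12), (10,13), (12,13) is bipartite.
No (odd cycle of length 3: 12 -> 1 -> 10 -> 12)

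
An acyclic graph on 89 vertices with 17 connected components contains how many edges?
72 (Each of the 17 component trees on V_i vertices has V_i - 1 edges; summing gives V - C = 89 - 17 = 72)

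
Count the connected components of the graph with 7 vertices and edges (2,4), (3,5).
5 (components: {1}, {2, 4}, {3, 5}, {6}, {7})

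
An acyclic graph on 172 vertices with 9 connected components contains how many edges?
163 (Each of the 9 component trees on V_i vertices has V_i - 1 edges; summing gives V - C = 172 - 9 = 163)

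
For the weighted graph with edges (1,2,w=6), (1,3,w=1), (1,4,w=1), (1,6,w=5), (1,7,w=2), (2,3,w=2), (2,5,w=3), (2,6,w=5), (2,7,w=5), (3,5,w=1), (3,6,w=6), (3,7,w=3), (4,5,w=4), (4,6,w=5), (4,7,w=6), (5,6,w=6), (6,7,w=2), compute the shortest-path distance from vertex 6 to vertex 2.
5 (path: 6 -> 2; weights 5 = 5)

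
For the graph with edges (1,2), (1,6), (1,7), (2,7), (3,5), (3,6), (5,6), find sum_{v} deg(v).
14 (handshake: sum of degrees = 2|E| = 2 x 7 = 14)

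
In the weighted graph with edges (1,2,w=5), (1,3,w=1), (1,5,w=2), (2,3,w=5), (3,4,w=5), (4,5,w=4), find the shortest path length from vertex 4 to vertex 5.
4 (path: 4 -> 5; weights 4 = 4)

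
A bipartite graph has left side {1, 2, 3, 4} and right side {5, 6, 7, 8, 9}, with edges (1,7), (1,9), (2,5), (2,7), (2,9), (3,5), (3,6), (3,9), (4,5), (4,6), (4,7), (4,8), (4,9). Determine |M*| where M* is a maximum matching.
4 (matching: (1,9), (2,7), (3,6), (4,8); upper bound min(|L|,|R|) = min(4,5) = 4)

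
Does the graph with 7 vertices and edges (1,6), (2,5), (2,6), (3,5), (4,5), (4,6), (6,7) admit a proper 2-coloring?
Yes. Partition: {1, 2, 3, 4, 7}, {5, 6}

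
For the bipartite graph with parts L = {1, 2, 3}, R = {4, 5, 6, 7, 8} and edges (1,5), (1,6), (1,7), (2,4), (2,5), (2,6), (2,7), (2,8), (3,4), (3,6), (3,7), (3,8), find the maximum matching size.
3 (matching: (1,7), (2,8), (3,6); upper bound min(|L|,|R|) = min(3,5) = 3)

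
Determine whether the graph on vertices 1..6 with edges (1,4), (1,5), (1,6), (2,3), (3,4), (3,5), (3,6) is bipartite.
Yes. Partition: {1, 3}, {2, 4, 5, 6}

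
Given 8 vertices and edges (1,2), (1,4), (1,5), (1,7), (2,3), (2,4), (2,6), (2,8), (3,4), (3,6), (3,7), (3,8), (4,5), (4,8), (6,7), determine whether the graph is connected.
Yes (BFS from 1 visits [1, 2, 4, 5, 7, 3, 6, 8] — all 8 vertices reached)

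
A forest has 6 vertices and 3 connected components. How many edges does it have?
3 (Each of the 3 component trees on V_i vertices has V_i - 1 edges; summing gives V - C = 6 - 3 = 3)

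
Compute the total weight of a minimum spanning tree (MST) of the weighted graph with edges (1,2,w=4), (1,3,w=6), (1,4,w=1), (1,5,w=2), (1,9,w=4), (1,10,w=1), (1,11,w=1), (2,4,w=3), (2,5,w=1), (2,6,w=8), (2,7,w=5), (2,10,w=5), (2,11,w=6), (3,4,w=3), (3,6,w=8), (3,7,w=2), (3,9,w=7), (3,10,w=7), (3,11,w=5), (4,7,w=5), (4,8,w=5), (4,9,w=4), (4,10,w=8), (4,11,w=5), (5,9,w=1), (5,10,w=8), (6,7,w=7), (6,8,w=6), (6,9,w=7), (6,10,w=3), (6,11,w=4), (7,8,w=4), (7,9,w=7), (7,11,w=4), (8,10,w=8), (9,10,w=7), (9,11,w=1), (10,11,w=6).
18 (MST edges: (1,4,w=1), (1,10,w=1), (1,11,w=1), (2,5,w=1), (3,4,w=3), (3,7,w=2), (5,9,w=1), (6,10,w=3), (7,8,w=4), (9,11,w=1); sum of weights 1 + 1 + 1 + 1 + 3 + 2 + 1 + 3 + 4 + 1 = 18)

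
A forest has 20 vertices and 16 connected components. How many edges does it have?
4 (Each of the 16 component trees on V_i vertices has V_i - 1 edges; summing gives V - C = 20 - 16 = 4)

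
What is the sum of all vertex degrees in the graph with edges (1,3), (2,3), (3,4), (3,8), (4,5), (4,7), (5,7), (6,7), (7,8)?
18 (handshake: sum of degrees = 2|E| = 2 x 9 = 18)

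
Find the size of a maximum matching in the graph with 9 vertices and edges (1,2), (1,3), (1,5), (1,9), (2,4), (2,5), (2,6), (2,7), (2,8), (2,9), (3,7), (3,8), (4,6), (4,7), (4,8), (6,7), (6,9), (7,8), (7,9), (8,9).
4 (matching: (1,3), (2,9), (4,8), (6,7); upper bound floor(n/2) = floor(9/2) = 4)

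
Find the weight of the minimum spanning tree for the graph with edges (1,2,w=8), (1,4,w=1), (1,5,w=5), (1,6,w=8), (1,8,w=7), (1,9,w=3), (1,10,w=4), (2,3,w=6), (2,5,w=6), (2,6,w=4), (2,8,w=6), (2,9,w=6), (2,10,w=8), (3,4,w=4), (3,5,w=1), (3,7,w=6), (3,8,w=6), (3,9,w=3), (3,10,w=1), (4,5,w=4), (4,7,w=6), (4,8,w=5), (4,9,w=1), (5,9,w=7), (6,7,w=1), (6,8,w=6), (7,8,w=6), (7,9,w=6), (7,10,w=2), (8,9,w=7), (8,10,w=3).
17 (MST edges: (1,4,w=1), (2,6,w=4), (3,5,w=1), (3,9,w=3), (3,10,w=1), (4,9,w=1), (6,7,w=1), (7,10,w=2), (8,10,w=3); sum of weights 1 + 4 + 1 + 3 + 1 + 1 + 1 + 2 + 3 = 17)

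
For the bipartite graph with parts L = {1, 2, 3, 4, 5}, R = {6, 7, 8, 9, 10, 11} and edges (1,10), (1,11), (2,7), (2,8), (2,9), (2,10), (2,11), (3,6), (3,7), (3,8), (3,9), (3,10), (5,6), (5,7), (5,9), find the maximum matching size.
4 (matching: (1,11), (2,10), (3,8), (5,9); upper bound min(|L|,|R|) = min(5,6) = 5)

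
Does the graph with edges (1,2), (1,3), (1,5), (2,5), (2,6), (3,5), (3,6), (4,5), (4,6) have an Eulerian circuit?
No (4 vertices have odd degree: {1, 2, 3, 6}; Eulerian circuit requires 0)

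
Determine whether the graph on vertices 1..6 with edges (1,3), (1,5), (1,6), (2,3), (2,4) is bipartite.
Yes. Partition: {1, 2}, {3, 4, 5, 6}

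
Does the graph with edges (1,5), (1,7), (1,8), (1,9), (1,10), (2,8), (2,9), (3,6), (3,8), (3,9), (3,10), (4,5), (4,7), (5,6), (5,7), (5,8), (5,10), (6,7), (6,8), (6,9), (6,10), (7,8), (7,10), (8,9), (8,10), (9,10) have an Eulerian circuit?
No (2 vertices have odd degree: {1, 10}; Eulerian circuit requires 0)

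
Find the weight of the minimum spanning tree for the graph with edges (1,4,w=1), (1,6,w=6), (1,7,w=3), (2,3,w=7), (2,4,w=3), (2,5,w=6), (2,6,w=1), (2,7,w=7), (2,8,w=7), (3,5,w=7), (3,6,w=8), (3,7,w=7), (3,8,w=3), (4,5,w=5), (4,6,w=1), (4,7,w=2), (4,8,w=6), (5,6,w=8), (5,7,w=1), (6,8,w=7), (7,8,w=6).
15 (MST edges: (1,4,w=1), (2,6,w=1), (3,8,w=3), (4,6,w=1), (4,7,w=2), (4,8,w=6), (5,7,w=1); sum of weights 1 + 1 + 3 + 1 + 2 + 6 + 1 = 15)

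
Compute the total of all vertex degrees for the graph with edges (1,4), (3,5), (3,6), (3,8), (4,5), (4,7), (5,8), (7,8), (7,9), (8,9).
20 (handshake: sum of degrees = 2|E| = 2 x 10 = 20)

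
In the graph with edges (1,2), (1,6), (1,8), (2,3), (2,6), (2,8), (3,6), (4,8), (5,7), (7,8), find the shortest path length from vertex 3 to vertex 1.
2 (path: 3 -> 2 -> 1, 2 edges)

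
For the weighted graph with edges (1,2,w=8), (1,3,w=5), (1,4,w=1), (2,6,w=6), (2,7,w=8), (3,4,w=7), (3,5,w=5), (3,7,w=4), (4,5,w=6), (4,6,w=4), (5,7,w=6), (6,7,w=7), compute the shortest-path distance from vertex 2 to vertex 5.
14 (path: 2 -> 7 -> 5; weights 8 + 6 = 14)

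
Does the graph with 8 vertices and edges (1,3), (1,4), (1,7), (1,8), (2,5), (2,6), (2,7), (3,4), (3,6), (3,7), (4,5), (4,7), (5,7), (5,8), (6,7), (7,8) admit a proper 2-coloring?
No (odd cycle of length 3: 4 -> 1 -> 7 -> 4)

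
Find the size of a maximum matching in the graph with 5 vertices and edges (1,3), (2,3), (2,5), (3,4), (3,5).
2 (matching: (2,5), (3,4); upper bound floor(n/2) = floor(5/2) = 2)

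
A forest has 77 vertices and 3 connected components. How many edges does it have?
74 (Each of the 3 component trees on V_i vertices has V_i - 1 edges; summing gives V - C = 77 - 3 = 74)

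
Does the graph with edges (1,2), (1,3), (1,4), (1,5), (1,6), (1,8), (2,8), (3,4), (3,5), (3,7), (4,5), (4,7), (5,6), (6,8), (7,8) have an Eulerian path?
Yes (the graph is connected and exactly 2 vertices have odd degree: {6, 7}; any Eulerian path must start and end at those)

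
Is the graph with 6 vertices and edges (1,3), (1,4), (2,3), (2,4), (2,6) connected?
No, it has 2 components: {1, 2, 3, 4, 6}, {5}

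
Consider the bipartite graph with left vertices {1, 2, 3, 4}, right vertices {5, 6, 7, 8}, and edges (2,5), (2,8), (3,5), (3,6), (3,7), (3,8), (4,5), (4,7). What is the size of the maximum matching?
3 (matching: (2,8), (3,6), (4,7); upper bound min(|L|,|R|) = min(4,4) = 4)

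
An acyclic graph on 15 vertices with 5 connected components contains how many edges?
10 (Each of the 5 component trees on V_i vertices has V_i - 1 edges; summing gives V - C = 15 - 5 = 10)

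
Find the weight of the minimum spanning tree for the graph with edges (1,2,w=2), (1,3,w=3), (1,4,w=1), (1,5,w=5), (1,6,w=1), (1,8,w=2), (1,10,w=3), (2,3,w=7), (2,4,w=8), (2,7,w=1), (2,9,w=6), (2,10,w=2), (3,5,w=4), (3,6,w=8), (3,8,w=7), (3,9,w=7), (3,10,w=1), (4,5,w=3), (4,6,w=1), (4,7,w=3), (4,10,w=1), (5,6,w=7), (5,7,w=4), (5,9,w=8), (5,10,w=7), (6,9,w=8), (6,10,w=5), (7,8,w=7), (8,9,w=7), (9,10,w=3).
15 (MST edges: (1,2,w=2), (1,4,w=1), (1,6,w=1), (1,8,w=2), (2,7,w=1), (3,10,w=1), (4,5,w=3), (4,10,w=1), (9,10,w=3); sum of weights 2 + 1 + 1 + 2 + 1 + 1 + 3 + 1 + 3 = 15)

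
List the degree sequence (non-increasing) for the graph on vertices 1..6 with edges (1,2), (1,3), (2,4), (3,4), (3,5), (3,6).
[4, 2, 2, 2, 1, 1] (degrees: deg(1)=2, deg(2)=2, deg(3)=4, deg(4)=2, deg(5)=1, deg(6)=1)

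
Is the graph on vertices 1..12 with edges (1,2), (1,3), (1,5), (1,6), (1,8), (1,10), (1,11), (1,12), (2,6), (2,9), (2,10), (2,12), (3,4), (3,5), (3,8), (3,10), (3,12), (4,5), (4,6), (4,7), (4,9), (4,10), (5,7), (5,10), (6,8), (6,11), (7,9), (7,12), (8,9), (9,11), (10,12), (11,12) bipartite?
No (odd cycle of length 3: 12 -> 1 -> 2 -> 12)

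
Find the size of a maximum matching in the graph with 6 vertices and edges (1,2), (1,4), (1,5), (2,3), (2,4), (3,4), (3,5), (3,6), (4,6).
3 (matching: (1,5), (2,4), (3,6); upper bound floor(n/2) = floor(6/2) = 3)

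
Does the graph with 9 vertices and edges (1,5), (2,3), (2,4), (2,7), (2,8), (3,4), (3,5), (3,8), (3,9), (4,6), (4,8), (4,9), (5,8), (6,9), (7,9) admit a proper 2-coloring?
No (odd cycle of length 3: 3 -> 5 -> 8 -> 3)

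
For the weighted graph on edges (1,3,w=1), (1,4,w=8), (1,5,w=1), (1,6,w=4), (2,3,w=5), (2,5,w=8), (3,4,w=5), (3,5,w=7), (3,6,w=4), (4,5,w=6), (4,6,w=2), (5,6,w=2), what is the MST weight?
11 (MST edges: (1,3,w=1), (1,5,w=1), (2,3,w=5), (4,6,w=2), (5,6,w=2); sum of weights 1 + 1 + 5 + 2 + 2 = 11)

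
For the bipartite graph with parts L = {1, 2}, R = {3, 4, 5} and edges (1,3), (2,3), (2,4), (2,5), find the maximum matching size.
2 (matching: (1,3), (2,5); upper bound min(|L|,|R|) = min(2,3) = 2)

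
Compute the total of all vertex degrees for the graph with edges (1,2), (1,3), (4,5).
6 (handshake: sum of degrees = 2|E| = 2 x 3 = 6)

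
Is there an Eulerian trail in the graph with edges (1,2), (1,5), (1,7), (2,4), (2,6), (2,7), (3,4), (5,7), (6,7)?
Yes (the graph is connected and exactly 2 vertices have odd degree: {1, 3}; any Eulerian path must start and end at those)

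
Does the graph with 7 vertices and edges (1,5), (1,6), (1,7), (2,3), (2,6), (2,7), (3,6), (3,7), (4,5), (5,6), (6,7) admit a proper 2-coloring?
No (odd cycle of length 3: 6 -> 1 -> 5 -> 6)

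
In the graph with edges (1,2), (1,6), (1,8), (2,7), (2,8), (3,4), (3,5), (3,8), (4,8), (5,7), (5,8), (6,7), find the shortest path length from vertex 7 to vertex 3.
2 (path: 7 -> 5 -> 3, 2 edges)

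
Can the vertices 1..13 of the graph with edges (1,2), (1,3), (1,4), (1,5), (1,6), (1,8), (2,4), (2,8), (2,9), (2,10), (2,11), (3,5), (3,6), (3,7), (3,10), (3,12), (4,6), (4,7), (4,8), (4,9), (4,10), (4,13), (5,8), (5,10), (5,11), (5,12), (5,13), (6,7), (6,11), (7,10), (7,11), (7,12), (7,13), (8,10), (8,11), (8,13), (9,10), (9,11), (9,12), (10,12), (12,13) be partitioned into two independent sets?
No (odd cycle of length 3: 3 -> 1 -> 6 -> 3)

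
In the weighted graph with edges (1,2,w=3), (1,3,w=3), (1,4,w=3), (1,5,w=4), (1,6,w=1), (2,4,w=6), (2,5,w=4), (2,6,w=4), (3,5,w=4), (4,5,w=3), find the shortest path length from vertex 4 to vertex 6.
4 (path: 4 -> 1 -> 6; weights 3 + 1 = 4)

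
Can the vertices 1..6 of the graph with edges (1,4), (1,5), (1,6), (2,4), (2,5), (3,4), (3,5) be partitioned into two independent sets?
Yes. Partition: {1, 2, 3}, {4, 5, 6}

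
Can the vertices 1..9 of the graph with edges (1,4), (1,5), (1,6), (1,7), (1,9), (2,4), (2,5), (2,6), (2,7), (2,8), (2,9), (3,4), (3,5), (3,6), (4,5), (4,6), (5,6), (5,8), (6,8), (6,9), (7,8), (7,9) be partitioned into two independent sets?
No (odd cycle of length 3: 6 -> 1 -> 4 -> 6)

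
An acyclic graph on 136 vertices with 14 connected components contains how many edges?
122 (Each of the 14 component trees on V_i vertices has V_i - 1 edges; summing gives V - C = 136 - 14 = 122)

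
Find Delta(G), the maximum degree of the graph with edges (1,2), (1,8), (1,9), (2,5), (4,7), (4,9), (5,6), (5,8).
3 (attained at vertices 1, 5)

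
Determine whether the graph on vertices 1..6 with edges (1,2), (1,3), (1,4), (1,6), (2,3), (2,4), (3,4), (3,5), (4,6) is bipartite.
No (odd cycle of length 3: 4 -> 1 -> 6 -> 4)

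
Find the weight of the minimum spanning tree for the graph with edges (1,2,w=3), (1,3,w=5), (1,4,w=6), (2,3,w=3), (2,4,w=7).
12 (MST edges: (1,2,w=3), (1,4,w=6), (2,3,w=3); sum of weights 3 + 6 + 3 = 12)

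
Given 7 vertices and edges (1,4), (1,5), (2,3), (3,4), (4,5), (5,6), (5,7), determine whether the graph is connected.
Yes (BFS from 1 visits [1, 4, 5, 3, 6, 7, 2] — all 7 vertices reached)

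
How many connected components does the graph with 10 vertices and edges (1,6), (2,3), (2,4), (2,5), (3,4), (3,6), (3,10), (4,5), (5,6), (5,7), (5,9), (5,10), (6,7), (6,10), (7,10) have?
2 (components: {1, 2, 3, 4, 5, 6, 7, 9, 10}, {8})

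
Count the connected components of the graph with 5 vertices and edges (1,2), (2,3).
3 (components: {1, 2, 3}, {4}, {5})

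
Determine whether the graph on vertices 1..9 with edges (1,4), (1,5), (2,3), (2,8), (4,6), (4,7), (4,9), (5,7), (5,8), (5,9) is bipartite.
Yes. Partition: {1, 3, 6, 7, 8, 9}, {2, 4, 5}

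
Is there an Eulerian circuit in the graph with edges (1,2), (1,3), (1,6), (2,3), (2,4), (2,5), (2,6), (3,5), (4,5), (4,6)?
No (6 vertices have odd degree: {1, 2, 3, 4, 5, 6}; Eulerian circuit requires 0)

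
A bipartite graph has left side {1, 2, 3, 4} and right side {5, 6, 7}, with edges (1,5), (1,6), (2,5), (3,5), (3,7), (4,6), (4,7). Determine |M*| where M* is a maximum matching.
3 (matching: (1,6), (2,5), (3,7); upper bound min(|L|,|R|) = min(4,3) = 3)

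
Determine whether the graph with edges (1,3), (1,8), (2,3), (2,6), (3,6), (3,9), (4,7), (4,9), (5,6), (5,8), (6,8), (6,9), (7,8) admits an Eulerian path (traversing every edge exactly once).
Yes (the graph is connected and exactly 2 vertices have odd degree: {6, 9}; any Eulerian path must start and end at those)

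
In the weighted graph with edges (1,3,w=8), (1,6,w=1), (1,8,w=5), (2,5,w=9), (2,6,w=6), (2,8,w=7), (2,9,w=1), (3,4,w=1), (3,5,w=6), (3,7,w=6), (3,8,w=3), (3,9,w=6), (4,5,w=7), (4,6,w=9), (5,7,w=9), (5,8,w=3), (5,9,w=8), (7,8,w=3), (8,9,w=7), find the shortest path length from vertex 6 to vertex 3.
9 (path: 6 -> 1 -> 3; weights 1 + 8 = 9)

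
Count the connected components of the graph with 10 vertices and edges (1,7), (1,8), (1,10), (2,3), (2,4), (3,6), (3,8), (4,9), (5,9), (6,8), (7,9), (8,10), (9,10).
1 (components: {1, 2, 3, 4, 5, 6, 7, 8, 9, 10})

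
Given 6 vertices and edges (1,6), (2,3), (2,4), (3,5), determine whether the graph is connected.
No, it has 2 components: {1, 6}, {2, 3, 4, 5}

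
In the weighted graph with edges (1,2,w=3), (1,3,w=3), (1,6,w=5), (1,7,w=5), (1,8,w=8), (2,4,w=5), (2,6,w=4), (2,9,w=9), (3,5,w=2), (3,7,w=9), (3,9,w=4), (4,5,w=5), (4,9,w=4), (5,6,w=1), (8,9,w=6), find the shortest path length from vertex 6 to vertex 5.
1 (path: 6 -> 5; weights 1 = 1)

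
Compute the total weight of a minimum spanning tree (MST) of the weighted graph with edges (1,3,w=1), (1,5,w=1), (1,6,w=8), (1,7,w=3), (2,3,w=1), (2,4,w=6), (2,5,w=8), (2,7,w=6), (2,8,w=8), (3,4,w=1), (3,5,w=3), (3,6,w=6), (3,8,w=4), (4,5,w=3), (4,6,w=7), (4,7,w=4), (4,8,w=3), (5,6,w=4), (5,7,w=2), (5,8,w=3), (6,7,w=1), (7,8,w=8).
10 (MST edges: (1,3,w=1), (1,5,w=1), (2,3,w=1), (3,4,w=1), (4,8,w=3), (5,7,w=2), (6,7,w=1); sum of weights 1 + 1 + 1 + 1 + 3 + 2 + 1 = 10)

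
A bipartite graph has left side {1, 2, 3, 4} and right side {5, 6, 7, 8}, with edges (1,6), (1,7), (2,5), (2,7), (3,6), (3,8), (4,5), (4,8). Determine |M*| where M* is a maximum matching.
4 (matching: (1,7), (2,5), (3,6), (4,8); upper bound min(|L|,|R|) = min(4,4) = 4)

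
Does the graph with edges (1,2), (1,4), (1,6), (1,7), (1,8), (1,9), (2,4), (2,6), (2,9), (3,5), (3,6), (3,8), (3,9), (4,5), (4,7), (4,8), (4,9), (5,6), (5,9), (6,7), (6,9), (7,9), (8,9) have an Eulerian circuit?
Yes (the graph is connected and all 9 vertices have even degree)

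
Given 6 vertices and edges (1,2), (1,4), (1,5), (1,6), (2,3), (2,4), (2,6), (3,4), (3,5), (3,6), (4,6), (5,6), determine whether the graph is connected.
Yes (BFS from 1 visits [1, 2, 4, 5, 6, 3] — all 6 vertices reached)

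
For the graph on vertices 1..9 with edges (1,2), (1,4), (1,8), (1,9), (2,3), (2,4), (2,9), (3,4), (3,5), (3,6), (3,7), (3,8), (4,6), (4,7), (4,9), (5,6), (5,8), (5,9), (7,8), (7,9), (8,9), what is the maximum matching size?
4 (matching: (1,9), (3,8), (4,7), (5,6); upper bound floor(n/2) = floor(9/2) = 4)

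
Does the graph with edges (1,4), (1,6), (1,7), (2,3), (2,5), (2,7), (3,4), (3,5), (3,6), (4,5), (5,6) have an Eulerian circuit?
No (4 vertices have odd degree: {1, 2, 4, 6}; Eulerian circuit requires 0)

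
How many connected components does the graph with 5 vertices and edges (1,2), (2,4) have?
3 (components: {1, 2, 4}, {3}, {5})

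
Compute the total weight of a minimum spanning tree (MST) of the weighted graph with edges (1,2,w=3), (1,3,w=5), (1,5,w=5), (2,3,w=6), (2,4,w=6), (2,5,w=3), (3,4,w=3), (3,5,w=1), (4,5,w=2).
9 (MST edges: (1,2,w=3), (2,5,w=3), (3,5,w=1), (4,5,w=2); sum of weights 3 + 3 + 1 + 2 = 9)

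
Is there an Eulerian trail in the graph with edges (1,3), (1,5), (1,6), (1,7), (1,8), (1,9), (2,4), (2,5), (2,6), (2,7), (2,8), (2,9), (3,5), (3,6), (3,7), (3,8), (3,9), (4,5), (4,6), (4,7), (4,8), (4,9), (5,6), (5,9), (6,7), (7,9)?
Yes — and in fact it has an Eulerian circuit (the graph is connected and all 9 vertices have even degree)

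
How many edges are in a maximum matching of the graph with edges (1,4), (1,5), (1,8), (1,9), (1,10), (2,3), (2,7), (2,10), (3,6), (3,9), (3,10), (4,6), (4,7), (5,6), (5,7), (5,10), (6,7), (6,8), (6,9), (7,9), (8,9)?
5 (matching: (1,8), (2,3), (4,7), (5,10), (6,9); upper bound floor(n/2) = floor(10/2) = 5)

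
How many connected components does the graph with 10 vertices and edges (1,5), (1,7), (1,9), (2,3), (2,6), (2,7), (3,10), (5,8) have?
2 (components: {1, 2, 3, 5, 6, 7, 8, 9, 10}, {4})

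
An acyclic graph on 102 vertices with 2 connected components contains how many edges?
100 (Each of the 2 component trees on V_i vertices has V_i - 1 edges; summing gives V - C = 102 - 2 = 100)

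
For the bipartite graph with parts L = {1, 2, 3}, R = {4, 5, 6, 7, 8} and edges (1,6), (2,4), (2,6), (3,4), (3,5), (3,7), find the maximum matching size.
3 (matching: (1,6), (2,4), (3,7); upper bound min(|L|,|R|) = min(3,5) = 3)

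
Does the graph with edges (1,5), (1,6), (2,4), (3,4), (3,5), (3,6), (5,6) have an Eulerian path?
No (4 vertices have odd degree: {2, 3, 5, 6}; Eulerian path requires 0 or 2)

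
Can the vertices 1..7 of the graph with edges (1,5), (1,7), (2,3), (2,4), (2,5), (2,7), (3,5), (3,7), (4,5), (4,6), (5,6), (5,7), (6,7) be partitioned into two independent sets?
No (odd cycle of length 3: 7 -> 1 -> 5 -> 7)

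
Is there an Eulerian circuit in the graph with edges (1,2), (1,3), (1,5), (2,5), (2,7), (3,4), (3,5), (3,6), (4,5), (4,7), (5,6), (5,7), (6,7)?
No (4 vertices have odd degree: {1, 2, 4, 6}; Eulerian circuit requires 0)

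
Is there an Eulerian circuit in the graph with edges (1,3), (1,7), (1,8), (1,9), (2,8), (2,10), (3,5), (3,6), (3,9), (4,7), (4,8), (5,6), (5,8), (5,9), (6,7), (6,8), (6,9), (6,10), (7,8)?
Yes (the graph is connected and all 10 vertices have even degree)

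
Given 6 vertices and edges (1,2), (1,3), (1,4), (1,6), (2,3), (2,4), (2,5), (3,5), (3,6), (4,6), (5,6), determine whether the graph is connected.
Yes (BFS from 1 visits [1, 2, 3, 4, 6, 5] — all 6 vertices reached)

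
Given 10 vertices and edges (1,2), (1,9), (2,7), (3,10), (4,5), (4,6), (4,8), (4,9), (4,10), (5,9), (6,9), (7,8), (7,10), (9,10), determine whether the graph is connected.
Yes (BFS from 1 visits [1, 2, 9, 7, 4, 5, 6, 10, 8, 3] — all 10 vertices reached)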